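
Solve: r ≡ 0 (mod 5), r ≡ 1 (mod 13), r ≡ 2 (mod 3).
M = 5 × 13 × 3 = 195. M₁ = 39, y₁ ≡ 4 (mod 5). M₂ = 15, y₂ ≡ 7 (mod 13). M₃ = 65, y₃ ≡ 2 (mod 3). r = 0×39×4 + 1×15×7 + 2×65×2 ≡ 170 (mod 195)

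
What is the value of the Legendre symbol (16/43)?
(16/43) = 16^{21} mod 43 = 1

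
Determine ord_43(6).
Powers of 6 mod 43: 6^1≡6, 6^2≡36, 6^3≡1. Order = 3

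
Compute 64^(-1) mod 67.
Since 67 is prime, by Fermat 64^(-1) ≡ 64^{65} ≡ 22 mod 67. Verify: 64 × 22 = 1408 ≡ 1 mod 67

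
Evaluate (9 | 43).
(9/43) = 9^{21} mod 43 = 1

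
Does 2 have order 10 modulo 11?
ord_11(2) divides 10. For each prime q|10: 2^{5}≡10, 2^{2}≡4, none ≡ 1. So 2 has order 10 and is a primitive root mod 11.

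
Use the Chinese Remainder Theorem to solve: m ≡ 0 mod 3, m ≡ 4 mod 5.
M = 3 × 5 = 15. M₁ = 5, y₁ ≡ 2 mod 3. M₂ = 3, y₂ ≡ 2 mod 5. m = 0×5×2 + 4×3×2 ≡ 9 mod 15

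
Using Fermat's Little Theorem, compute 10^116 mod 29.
By Fermat: 10^{28} ≡ 1 mod 29. 116 = 4×28 + 4. So 10^{116} ≡ 10^{4} ≡ 24 mod 29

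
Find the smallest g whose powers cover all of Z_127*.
g = 3. For each prime q|126: 3^{63}≡126, 3^{42}≡107, 3^{18}≡4, none ≡ 1, so ord_127(3) = 126 and 3 is a primitive root.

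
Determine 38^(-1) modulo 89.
Since 89 is prime, by Fermat 38^(-1) ≡ 38^{87} ≡ 82 (mod 89). Verify: 38 × 82 = 3116 ≡ 1 (mod 89)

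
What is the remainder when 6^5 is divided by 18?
By repeated squaring mod 18: 6^{1}≡6, 6^{2}≡0, 6^{4}≡0. Then 6^{5} = 6^{4+1} ≡ 0 × 6 ≡ 0 mod 18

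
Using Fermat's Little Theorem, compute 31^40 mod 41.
By Fermat's Little Theorem, 31^{40} ≡ 1 (mod 41) since 41 is prime and gcd(31, 41) = 1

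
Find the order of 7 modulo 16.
Powers of 7 mod 16: 7^1≡7, 7^2≡1. ord_16(7) = 2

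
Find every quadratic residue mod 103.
Quadratic residues modulo 103: {1, 2, 4, 7, 8, 9, 13, 14, 15, 16, 17, 18, 19, 23, 25, 26, 28, 29, 30, 32, 33, 34, 36, 38, 41, 46, 49, 50, 52, 55, 56, 58, 59, 60, 61, 63, 64, 66, 68, 72, 76, 79, 81, 82, 83, 91, 92, 93, 97, 98, 100}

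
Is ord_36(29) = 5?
Powers of 29 mod 36: 29^1≡29, 29^2≡13, 29^3≡17, 29^4≡25, 29^5≡5, 29^6≡1. 29^5≡5≢1, so ord ≠ 5. No, the actual order is 6.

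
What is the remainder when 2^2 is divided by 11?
2^{2} = 4 ≡ 4 (mod 11)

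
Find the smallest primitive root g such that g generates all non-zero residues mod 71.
g = 7. Powers: [7, 49, 59, 58, 51, 2, 14, ...] generates all 70 non-zero residues.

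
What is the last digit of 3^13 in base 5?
Using Fermat: 3^{4} ≡ 1 mod 5. 13 ≡ 1 mod 4. So 3^{13} ≡ 3^{1} ≡ 3 mod 5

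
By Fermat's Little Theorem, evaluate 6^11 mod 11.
By Fermat: 6^{10} ≡ 1 (mod 11). So 6^{11} = 6^{10} · 6^{1} ≡ 6^{1} ≡ 6 (mod 11)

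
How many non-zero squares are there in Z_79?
For prime 79, there are (p-1)/2 = (79-1)/2 = 39 quadratic residues (excluding 0).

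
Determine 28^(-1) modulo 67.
Since 67 is prime, by Fermat 28^(-1) ≡ 28^{65} ≡ 12 mod 67. Verify: 28 × 12 = 336 ≡ 1 mod 67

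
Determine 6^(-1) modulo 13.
Since 13 is prime, by Fermat 6^(-1) ≡ 6^{11} ≡ 11 mod 13. Verify: 6 × 11 = 66 ≡ 1 mod 13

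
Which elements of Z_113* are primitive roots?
There are φ(112) = 48 primitive roots mod 113: {3, 5, 6, 10, 12, 17, 19, 20, 21, 23, 24, 27, 29, 33, 34, 37, 38, 39, 43, 45, 46, 47, 54, 55, 58, 59, 66, 67, 68, 70, 74, 75, 76, 79, 80, 84, 86, 89, 90, 92, 93, 94, 96, 101, 103, 107, 108, 110}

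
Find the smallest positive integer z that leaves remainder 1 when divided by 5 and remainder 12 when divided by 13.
M = 5 × 13 = 65. M₁ = 13, y₁ ≡ 2 (mod 5). M₂ = 5, y₂ ≡ 8 (mod 13). z = 1×13×2 + 12×5×8 ≡ 51 (mod 65)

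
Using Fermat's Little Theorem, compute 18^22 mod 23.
By Fermat's Little Theorem, 18^{22} ≡ 1 mod 23 since 23 is prime and gcd(18, 23) = 1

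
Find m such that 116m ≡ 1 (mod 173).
Since 173 is prime, by Fermat 116^(-1) ≡ 116^{171} ≡ 88 (mod 173). Verify: 116 × 88 = 10208 ≡ 1 (mod 173)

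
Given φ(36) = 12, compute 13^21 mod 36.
By Euler: 13^{12} ≡ 1 (mod 36) since gcd(13, 36) = 1. 21 = 1×12 + 9. So 13^{21} ≡ 13^{9} ≡ 1 (mod 36)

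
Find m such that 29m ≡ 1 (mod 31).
Since 31 is prime, by Fermat 29^(-1) ≡ 29^{29} ≡ 15 (mod 31). Verify: 29 × 15 = 435 ≡ 1 (mod 31)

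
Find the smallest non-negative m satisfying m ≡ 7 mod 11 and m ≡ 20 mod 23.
M = 11 × 23 = 253. M₁ = 23, y₁ ≡ 1 mod 11. M₂ = 11, y₂ ≡ 21 mod 23. m = 7×23×1 + 20×11×21 ≡ 227 mod 253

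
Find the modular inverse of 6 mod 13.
Since 13 is prime, by Fermat 6^(-1) ≡ 6^{11} ≡ 11 mod 13. Verify: 6 × 11 = 66 ≡ 1 mod 13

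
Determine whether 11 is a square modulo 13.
By Euler's criterion: 11^{6} ≡ 12 (mod 13). Since this equals -1 (≡ 12), 11 is not a QR.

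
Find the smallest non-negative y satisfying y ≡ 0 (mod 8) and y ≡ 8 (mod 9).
M = 8 × 9 = 72. M₁ = 9, y₁ ≡ 1 (mod 8). M₂ = 8, y₂ ≡ 8 (mod 9). y = 0×9×1 + 8×8×8 ≡ 8 (mod 72)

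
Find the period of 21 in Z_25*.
Powers of 21 mod 25: 21^1≡21, 21^2≡16, 21^3≡11, 21^4≡6, 21^5≡1. ord_25(21) = 5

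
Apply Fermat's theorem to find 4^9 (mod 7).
By Fermat: 4^{6} ≡ 1 (mod 7). So 4^{9} = 4^{6} · 4^{3} ≡ 4^{3} ≡ 1 (mod 7)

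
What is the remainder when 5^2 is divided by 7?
5^{2} = 25 ≡ 4 (mod 7)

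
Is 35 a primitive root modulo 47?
ord_47(35) divides 46. For each prime q|46: 35^{23}≡46, 35^{2}≡3, none ≡ 1. So 35 has order 46 and is a primitive root mod 47.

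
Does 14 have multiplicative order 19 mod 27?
Powers of 14 mod 27: 14^1≡14, 14^2≡7, 14^3≡17, 14^4≡22, 14^5≡11, 14^6≡19, 14^7≡23, 14^8≡25, 14^9≡26, 14^10≡13, 14^11≡20, 14^12≡10, 14^13≡5, 14^14≡16, 14^15≡8, 14^16≡4, 14^17≡2, 14^18≡1. Already 14^18≡1, so the order is 18 < 19. No, the actual order is 18.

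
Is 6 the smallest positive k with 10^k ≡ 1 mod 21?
Powers of 10 mod 21: 10^1≡10, 10^2≡16, 10^3≡13, 10^4≡4, 10^5≡19, 10^6≡1. First k with 10^k≡1 is k=6. Yes, ord_21(10) = 6.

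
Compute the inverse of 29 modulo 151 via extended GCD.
Extended GCD: 29(-26) + 151(5) = 1. So 29^(-1) ≡ -26 ≡ 125 mod 151. Verify: 29 × 125 = 3625 ≡ 1 mod 151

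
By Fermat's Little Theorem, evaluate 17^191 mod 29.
By Fermat: 17^{28} ≡ 1 (mod 29). 191 ≡ 23 (mod 28). So 17^{191} ≡ 17^{23} ≡ 12 (mod 29)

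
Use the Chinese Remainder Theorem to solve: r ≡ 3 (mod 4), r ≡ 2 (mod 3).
M = 4 × 3 = 12. M₁ = 3, y₁ ≡ 3 (mod 4). M₂ = 4, y₂ ≡ 1 (mod 3). r = 3×3×3 + 2×4×1 ≡ 11 (mod 12)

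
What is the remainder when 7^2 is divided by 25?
7^{2} = 49 ≡ 24 (mod 25)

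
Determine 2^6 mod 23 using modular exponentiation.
By repeated squaring mod 23: 2^{1}≡2, 2^{2}≡4, 2^{4}≡16. Then 2^{6} = 2^{4+2} ≡ 16 × 4 ≡ 18 mod 23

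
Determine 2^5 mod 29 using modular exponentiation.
By repeated squaring mod 29: 2^{1}≡2, 2^{2}≡4, 2^{4}≡16. Then 2^{5} = 2^{4+1} ≡ 16 × 2 ≡ 3 mod 29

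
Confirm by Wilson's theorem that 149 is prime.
(148)! mod 149 = 148. Since this equals -1 (mod 149), Wilson confirms 149 is prime.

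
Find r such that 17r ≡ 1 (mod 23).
Since 23 is prime, by Fermat 17^(-1) ≡ 17^{21} ≡ 19 (mod 23). Verify: 17 × 19 = 323 ≡ 1 (mod 23)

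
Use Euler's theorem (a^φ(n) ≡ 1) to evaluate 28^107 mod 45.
By Euler: 28^{24} ≡ 1 mod 45 since gcd(28, 45) = 1. 107 = 4×24 + 11. So 28^{107} ≡ 28^{11} ≡ 37 mod 45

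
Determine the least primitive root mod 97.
g = 5. Powers: [5, 25, 28, 43, 21, 8, 40, 6, 30, ...] generates all 96 non-zero residues.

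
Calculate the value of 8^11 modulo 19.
By repeated squaring (mod 19): 8^{1}≡8, 8^{2}≡7, 8^{4}≡11, 8^{8}≡7. Then 8^{11} = 8^{8+2+1} ≡ 7 × 7 × 8 ≡ 12 (mod 19)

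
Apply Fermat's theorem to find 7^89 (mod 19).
By Fermat: 7^{18} ≡ 1 (mod 19). 89 = 4×18 + 17. So 7^{89} ≡ 7^{17} ≡ 11 (mod 19)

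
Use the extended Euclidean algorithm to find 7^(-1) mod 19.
Extended GCD: 7(-8) + 19(3) = 1. So 7^(-1) ≡ -8 ≡ 11 (mod 19). Verify: 7 × 11 = 77 ≡ 1 (mod 19)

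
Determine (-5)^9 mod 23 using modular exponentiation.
By repeated squaring (mod 23): (-5)^{1}≡18, (-5)^{2}≡2, (-5)^{4}≡4, (-5)^{8}≡16. Then (-5)^{9} = (-5)^{8+1} ≡ 16 × 18 ≡ 12 (mod 23)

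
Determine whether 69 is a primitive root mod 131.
69^{26} ≡ 1 mod 131 and 26 < 130, so ord_131(69) = 26 ≠ 130 and 69 is not a primitive root.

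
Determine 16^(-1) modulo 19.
Since 19 is prime, by Fermat 16^(-1) ≡ 16^{17} ≡ 6 mod 19. Verify: 16 × 6 = 96 ≡ 1 mod 19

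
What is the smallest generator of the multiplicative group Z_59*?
g = 2. Powers: [2, 4, 8, 16, 32, 5, 10, ...] generates all 58 non-zero residues.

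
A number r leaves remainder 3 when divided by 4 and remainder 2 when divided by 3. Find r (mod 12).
M = 4 × 3 = 12. M₁ = 3, y₁ ≡ 3 (mod 4). M₂ = 4, y₂ ≡ 1 (mod 3). r = 3×3×3 + 2×4×1 ≡ 11 (mod 12)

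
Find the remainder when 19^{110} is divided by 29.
By Fermat: 19^{28} ≡ 1 (mod 29). 110 = 3×28 + 26. So 19^{110} ≡ 19^{26} ≡ 9 (mod 29)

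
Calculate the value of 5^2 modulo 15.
5^{2} = 25 ≡ 10 (mod 15)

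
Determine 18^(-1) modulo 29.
Since 29 is prime, by Fermat 18^(-1) ≡ 18^{27} ≡ 21 (mod 29). Verify: 18 × 21 = 378 ≡ 1 (mod 29)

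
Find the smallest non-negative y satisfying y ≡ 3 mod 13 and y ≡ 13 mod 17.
M = 13 × 17 = 221. M₁ = 17, y₁ ≡ 10 mod 13. M₂ = 13, y₂ ≡ 4 mod 17. y = 3×17×10 + 13×13×4 ≡ 81 mod 221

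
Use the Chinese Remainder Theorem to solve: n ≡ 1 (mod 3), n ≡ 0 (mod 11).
M = 3 × 11 = 33. M₁ = 11, y₁ ≡ 2 (mod 3). M₂ = 3, y₂ ≡ 4 (mod 11). n = 1×11×2 + 0×3×4 ≡ 22 (mod 33)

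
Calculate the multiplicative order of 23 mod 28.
Powers of 23 mod 28: 23^1≡23, 23^2≡25, 23^3≡15, 23^4≡9, 23^5≡11, 23^6≡1. So the order of 23 is 6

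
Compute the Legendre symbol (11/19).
(11/19) = 11^{9} mod 19 = 1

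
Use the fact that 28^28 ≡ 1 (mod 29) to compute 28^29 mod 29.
By Fermat: 28^{28} ≡ 1 (mod 29). So 28^{29} = 28^{28} · 28^{1} ≡ 28^{1} ≡ 28 (mod 29)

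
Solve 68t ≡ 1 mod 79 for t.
Since 79 is prime, by Fermat 68^(-1) ≡ 68^{77} ≡ 43 mod 79. Verify: 68 × 43 = 2924 ≡ 1 mod 79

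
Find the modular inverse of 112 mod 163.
Since 163 is prime, by Fermat 112^(-1) ≡ 112^{161} ≡ 147 mod 163. Verify: 112 × 147 = 16464 ≡ 1 mod 163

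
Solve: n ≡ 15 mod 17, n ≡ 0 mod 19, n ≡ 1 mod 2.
M = 17 × 19 × 2 = 646. M₁ = 38, y₁ ≡ 13 mod 17. M₂ = 34, y₂ ≡ 14 mod 19. M₃ = 323, y₃ ≡ 1 mod 2. n = 15×38×13 + 0×34×14 + 1×323×1 ≡ 627 mod 646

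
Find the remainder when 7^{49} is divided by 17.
By Fermat: 7^{16} ≡ 1 (mod 17). 49 = 3×16 + 1. So 7^{49} ≡ 7^{1} ≡ 7 (mod 17)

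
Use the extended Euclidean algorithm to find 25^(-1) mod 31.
Extended GCD: 25(5) + 31(-4) = 1. So 25^(-1) ≡ 5 (mod 31). Verify: 25 × 5 = 125 ≡ 1 (mod 31)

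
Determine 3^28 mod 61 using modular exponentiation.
By repeated squaring (mod 61): 3^{1}≡3, 3^{2}≡9, 3^{4}≡20, 3^{8}≡34, 3^{16}≡58. Then 3^{28} = 3^{16+8+4} ≡ 58 × 34 × 20 ≡ 34 (mod 61)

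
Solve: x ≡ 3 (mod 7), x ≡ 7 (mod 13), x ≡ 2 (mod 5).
M = 7 × 13 × 5 = 455. M₁ = 65, y₁ ≡ 4 (mod 7). M₂ = 35, y₂ ≡ 3 (mod 13). M₃ = 91, y₃ ≡ 1 (mod 5). x = 3×65×4 + 7×35×3 + 2×91×1 ≡ 332 (mod 455)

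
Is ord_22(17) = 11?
Powers of 17 mod 22: 17^1≡17, 17^2≡3, 17^3≡7, 17^4≡9, 17^5≡21, 17^6≡5, 17^7≡19, 17^8≡15, 17^9≡13, 17^10≡1. Already 17^10≡1, so the order is 10 < 11. No, the actual order is 10.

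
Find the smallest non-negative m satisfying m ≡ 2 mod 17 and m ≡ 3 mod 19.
M = 17 × 19 = 323. M₁ = 19, y₁ ≡ 9 mod 17. M₂ = 17, y₂ ≡ 9 mod 19. m = 2×19×9 + 3×17×9 ≡ 155 mod 323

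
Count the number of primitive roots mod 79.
A prime p has φ(p-1) primitive roots; here φ(78) = 24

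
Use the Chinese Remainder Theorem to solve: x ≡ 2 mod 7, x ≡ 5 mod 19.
M = 7 × 19 = 133. M₁ = 19, y₁ ≡ 3 mod 7. M₂ = 7, y₂ ≡ 11 mod 19. x = 2×19×3 + 5×7×11 ≡ 100 mod 133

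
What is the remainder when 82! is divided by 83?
By Wilson's theorem, (82)! ≡ -1 ≡ 82 mod 83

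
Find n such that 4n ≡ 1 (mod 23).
Since 23 is prime, by Fermat 4^(-1) ≡ 4^{21} ≡ 6 (mod 23). Verify: 4 × 6 = 24 ≡ 1 (mod 23)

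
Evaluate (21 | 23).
(21/23) = 21^{11} mod 23 = -1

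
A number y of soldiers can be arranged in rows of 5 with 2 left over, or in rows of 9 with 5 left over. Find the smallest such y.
M = 5 × 9 = 45. M₁ = 9, y₁ ≡ 4 mod 5. M₂ = 5, y₂ ≡ 2 mod 9. y = 2×9×4 + 5×5×2 ≡ 32 mod 45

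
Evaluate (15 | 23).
(15/23) = 15^{11} mod 23 = -1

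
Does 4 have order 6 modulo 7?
4^{3} ≡ 1 mod 7 and 3 < 6, so ord_7(4) = 3 ≠ 6 and 4 is not a primitive root.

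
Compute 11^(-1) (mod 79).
Since 79 is prime, by Fermat 11^(-1) ≡ 11^{77} ≡ 36 (mod 79). Verify: 11 × 36 = 396 ≡ 1 (mod 79)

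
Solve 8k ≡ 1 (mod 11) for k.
Since 11 is prime, by Fermat 8^(-1) ≡ 8^{9} ≡ 7 (mod 11). Verify: 8 × 7 = 56 ≡ 1 (mod 11)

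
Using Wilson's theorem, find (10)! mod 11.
By Wilson's theorem, (10)! ≡ -1 ≡ 10 (mod 11)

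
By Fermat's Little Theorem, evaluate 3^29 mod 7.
By Fermat: 3^{6} ≡ 1 (mod 7). 29 = 4×6 + 5. So 3^{29} ≡ 3^{5} ≡ 5 (mod 7)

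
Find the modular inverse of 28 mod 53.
Since 53 is prime, by Fermat 28^(-1) ≡ 28^{51} ≡ 36 (mod 53). Verify: 28 × 36 = 1008 ≡ 1 (mod 53)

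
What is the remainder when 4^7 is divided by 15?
By repeated squaring mod 15: 4^{1}≡4, 4^{2}≡1, 4^{4}≡1. Then 4^{7} = 4^{4+2+1} ≡ 1 × 1 × 4 ≡ 4 mod 15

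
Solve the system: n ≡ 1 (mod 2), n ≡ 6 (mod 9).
M = 2 × 9 = 18. M₁ = 9, y₁ ≡ 1 (mod 2). M₂ = 2, y₂ ≡ 5 (mod 9). n = 1×9×1 + 6×2×5 ≡ 15 (mod 18)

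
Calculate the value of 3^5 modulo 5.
Using Fermat: 3^{4} ≡ 1 (mod 5). 5 ≡ 1 (mod 4). So 3^{5} ≡ 3^{1} ≡ 3 (mod 5)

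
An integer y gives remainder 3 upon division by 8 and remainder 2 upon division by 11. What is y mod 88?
M = 8 × 11 = 88. M₁ = 11, y₁ ≡ 3 mod 8. M₂ = 8, y₂ ≡ 7 mod 11. y = 3×11×3 + 2×8×7 ≡ 35 mod 88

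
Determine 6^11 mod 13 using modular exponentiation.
By repeated squaring mod 13: 6^{1}≡6, 6^{2}≡10, 6^{4}≡9, 6^{8}≡3. Then 6^{11} = 6^{8+2+1} ≡ 3 × 10 × 6 ≡ 11 mod 13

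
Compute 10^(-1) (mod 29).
Since 29 is prime, by Fermat 10^(-1) ≡ 10^{27} ≡ 3 (mod 29). Verify: 10 × 3 = 30 ≡ 1 (mod 29)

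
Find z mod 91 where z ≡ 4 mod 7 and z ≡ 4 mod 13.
M = 7 × 13 = 91. M₁ = 13, y₁ ≡ 6 mod 7. M₂ = 7, y₂ ≡ 2 mod 13. z = 4×13×6 + 4×7×2 ≡ 4 mod 91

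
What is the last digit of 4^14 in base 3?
Using Fermat: 4^{2} ≡ 1 mod 3. 14 ≡ 0 mod 2. So 4^{14} ≡ 4^{0} ≡ 1 mod 3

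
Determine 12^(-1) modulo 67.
Since 67 is prime, by Fermat 12^(-1) ≡ 12^{65} ≡ 28 mod 67. Verify: 12 × 28 = 336 ≡ 1 mod 67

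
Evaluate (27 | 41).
(27/41) = 27^{20} mod 41 = -1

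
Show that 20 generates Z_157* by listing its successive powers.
20^1, 20^2, ..., 20^{156} mod 157: [20, 86, 150, 17, 26, 49, 38, 132, 128, 48, 18, 46, 135, 31, 149, 154, 97, 56, 21, 106, 79, 10, 43, 75, 87, 13, 103, 19, 66, 64, 24, 9, 23, 146, 94, 153, 77, 127, 28, 89, 53, 118, 5, 100, 116, 122, 85, 130, 88, 33, 32, 12, 83, 90, 73, 47, 155, 117, 142, 14, 123, 105, 59, 81, 50, 58, 61, 121, 65, 44, 95, 16, 6, 120, 45, 115, 102, 156, 137, 71, 7, 140, 131, 108, 119, 25, 29, 109, 139, 111, 22, 126, 8, 3, 60, 101, 136, 51, 78, 147, 114, 82, 70, 144, 54, 138, 91, 93, 133, 148, 134, 11, 63, 4, 80, 30, 129, 68, 104, 39, 152, 57, 41, 35, 72, 27, 69, 124, 125, 145, 74, 67, 84, 110, 2, 40, 15, 143, 34, 52, 98, 76, 107, 99, 96, 36, 92, 113, 62, 141, 151, 37, 112, 42, 55, 1]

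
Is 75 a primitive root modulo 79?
ord_79(75) divides 78. For each prime q|78: 75^{39}≡78, 75^{26}≡55, 75^{6}≡67, none ≡ 1. So 75 has order 78 and is a primitive root mod 79.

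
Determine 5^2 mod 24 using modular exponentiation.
5^{2} = 25 ≡ 1 mod 24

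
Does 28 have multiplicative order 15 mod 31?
Powers of 28 mod 31: 28^1≡28, 28^2≡9, 28^3≡4, 28^4≡19, 28^5≡5, 28^6≡16, 28^7≡14, 28^8≡20, 28^9≡2, 28^10≡25, 28^11≡18, 28^12≡8, 28^13≡7, 28^14≡10, 28^15≡1. First k with 28^k≡1 is k=15. Yes, ord_31(28) = 15.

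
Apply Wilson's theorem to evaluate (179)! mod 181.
(180)! = (179)! × (180) ≡ -1 mod 181. So (179)! ≡ -1 × (180)^(-1) ≡ (-1)×(-1) = 1 mod 181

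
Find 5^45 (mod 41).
Using Fermat: 5^{40} ≡ 1 (mod 41). 45 ≡ 5 (mod 40). So 5^{45} ≡ 5^{5} ≡ 9 (mod 41)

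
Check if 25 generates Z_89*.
25^{22} ≡ 1 mod 89 and 22 < 88, so ord_89(25) = 22 ≠ 88 and 25 is not a primitive root.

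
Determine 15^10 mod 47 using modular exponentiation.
By repeated squaring (mod 47): 15^{1}≡15, 15^{2}≡37, 15^{4}≡6, 15^{8}≡36. Then 15^{10} = 15^{8+2} ≡ 36 × 37 ≡ 16 (mod 47)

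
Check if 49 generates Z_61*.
49^{30} ≡ 1 (mod 61) and 30 < 60, so ord_61(49) = 30 ≠ 60 and 49 is not a primitive root.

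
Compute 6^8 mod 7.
Using Fermat: 6^{6} ≡ 1 mod 7. 8 ≡ 2 mod 6. So 6^{8} ≡ 6^{2} ≡ 1 mod 7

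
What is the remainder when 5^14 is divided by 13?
Using Fermat: 5^{12} ≡ 1 (mod 13). 14 ≡ 2 (mod 12). So 5^{14} ≡ 5^{2} ≡ 12 (mod 13)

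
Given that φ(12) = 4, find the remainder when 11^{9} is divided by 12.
By Euler: 11^{4} ≡ 1 (mod 12) since gcd(11, 12) = 1. 9 = 2×4 + 1. So 11^{9} ≡ 11^{1} ≡ 11 (mod 12)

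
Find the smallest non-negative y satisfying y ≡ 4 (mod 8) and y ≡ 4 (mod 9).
M = 8 × 9 = 72. M₁ = 9, y₁ ≡ 1 (mod 8). M₂ = 8, y₂ ≡ 8 (mod 9). y = 4×9×1 + 4×8×8 ≡ 4 (mod 72)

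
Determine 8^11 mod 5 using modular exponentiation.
Using Fermat: 8^{4} ≡ 1 mod 5. 11 ≡ 3 mod 4. So 8^{11} ≡ 8^{3} ≡ 2 mod 5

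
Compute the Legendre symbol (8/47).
(8/47) = 8^{23} mod 47 = 1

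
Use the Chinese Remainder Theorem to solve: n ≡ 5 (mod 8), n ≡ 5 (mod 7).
M = 8 × 7 = 56. M₁ = 7, y₁ ≡ 7 (mod 8). M₂ = 8, y₂ ≡ 1 (mod 7). n = 5×7×7 + 5×8×1 ≡ 5 (mod 56)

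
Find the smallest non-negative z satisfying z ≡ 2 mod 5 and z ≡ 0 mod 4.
M = 5 × 4 = 20. M₁ = 4, y₁ ≡ 4 mod 5. M₂ = 5, y₂ ≡ 1 mod 4. z = 2×4×4 + 0×5×1 ≡ 12 mod 20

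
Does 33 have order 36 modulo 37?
33^{9} ≡ 1 (mod 37) and 9 < 36, so ord_37(33) = 9 ≠ 36 and 33 is not a primitive root.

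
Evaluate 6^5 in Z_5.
Using Fermat: 6^{4} ≡ 1 mod 5. 5 ≡ 1 mod 4. So 6^{5} ≡ 6^{1} ≡ 1 mod 5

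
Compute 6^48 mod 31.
Using Fermat: 6^{30} ≡ 1 (mod 31). 48 ≡ 18 (mod 30). So 6^{48} ≡ 6^{18} ≡ 1 (mod 31)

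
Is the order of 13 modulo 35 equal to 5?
Powers of 13 mod 35: 13^1≡13, 13^2≡29, 13^3≡27, 13^4≡1. Already 13^4≡1, so the order is 4 < 5. No, the actual order is 4.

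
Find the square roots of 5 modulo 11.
The square roots of 5 mod 11 are 4 and 7. Verify: 4² = 16 ≡ 5 (mod 11)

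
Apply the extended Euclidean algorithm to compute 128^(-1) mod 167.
Extended GCD: 128(-30) + 167(23) = 1. So 128^(-1) ≡ -30 ≡ 137 mod 167. Verify: 128 × 137 = 17536 ≡ 1 mod 167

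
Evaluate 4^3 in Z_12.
4^{3} = 64 ≡ 4 (mod 12)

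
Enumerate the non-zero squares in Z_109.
QRs mod 109: {1, 3, 4, 5, 7, 9, 12, 15, 16, 20, 21, 22, 25, 26, 27, 28, 29, 31, 34, 35, 36, 38, 43, 45, 46, 48, 49, 60, 61, 63, 64, 66, 71, 73, 74, 75, 78, 80, 81, 82, 83, 84, 87, 88, 89, 93, 94, 97, 100, 102, 104, 105, 106, 108}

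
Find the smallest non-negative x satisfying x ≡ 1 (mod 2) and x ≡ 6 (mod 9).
M = 2 × 9 = 18. M₁ = 9, y₁ ≡ 1 (mod 2). M₂ = 2, y₂ ≡ 5 (mod 9). x = 1×9×1 + 6×2×5 ≡ 15 (mod 18)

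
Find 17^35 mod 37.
By repeated squaring mod 37: 17^{1}≡17, 17^{2}≡30, 17^{4}≡12, 17^{8}≡33, 17^{16}≡16, 17^{32}≡34. Then 17^{35} = 17^{32+2+1} ≡ 34 × 30 × 17 ≡ 24 mod 37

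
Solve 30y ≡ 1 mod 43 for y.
Since 43 is prime, by Fermat 30^(-1) ≡ 30^{41} ≡ 33 mod 43. Verify: 30 × 33 = 990 ≡ 1 mod 43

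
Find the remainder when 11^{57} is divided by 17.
By Fermat: 11^{16} ≡ 1 (mod 17). 57 = 3×16 + 9. So 11^{57} ≡ 11^{9} ≡ 6 (mod 17)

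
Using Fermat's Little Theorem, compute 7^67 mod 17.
By Fermat: 7^{16} ≡ 1 (mod 17). 67 = 4×16 + 3. So 7^{67} ≡ 7^{3} ≡ 3 (mod 17)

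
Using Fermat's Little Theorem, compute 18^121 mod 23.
By Fermat: 18^{22} ≡ 1 (mod 23). 121 = 5×22 + 11. So 18^{121} ≡ 18^{11} ≡ 1 (mod 23)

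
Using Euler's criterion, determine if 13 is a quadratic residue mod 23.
By Euler's criterion: 13^{11} ≡ 1 (mod 23). Since this equals 1, 13 is a QR.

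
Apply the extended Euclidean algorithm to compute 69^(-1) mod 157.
Extended GCD: 69(66) + 157(-29) = 1. So 69^(-1) ≡ 66 (mod 157). Verify: 69 × 66 = 4554 ≡ 1 (mod 157)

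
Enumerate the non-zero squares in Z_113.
QRs mod 113: {1, 2, 4, 7, 8, 9, 11, 13, 14, 15, 16, 18, 22, 25, 26, 28, 30, 31, 32, 36, 41, 44, 49, 50, 51, 52, 53, 56, 57, 60, 61, 62, 63, 64, 69, 72, 77, 81, 82, 83, 85, 87, 88, 91, 95, 97, 98, 99, 100, 102, 104, 105, 106, 109, 111, 112}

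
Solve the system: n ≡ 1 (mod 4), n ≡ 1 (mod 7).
M = 4 × 7 = 28. M₁ = 7, y₁ ≡ 3 (mod 4). M₂ = 4, y₂ ≡ 2 (mod 7). n = 1×7×3 + 1×4×2 ≡ 1 (mod 28)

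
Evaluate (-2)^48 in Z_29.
Using Fermat: (-2)^{28} ≡ 1 (mod 29). 48 ≡ 20 (mod 28). So (-2)^{48} ≡ (-2)^{20} ≡ 23 (mod 29)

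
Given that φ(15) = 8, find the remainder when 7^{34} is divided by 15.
By Euler: 7^{8} ≡ 1 (mod 15) since gcd(7, 15) = 1. 34 = 4×8 + 2. So 7^{34} ≡ 7^{2} ≡ 4 (mod 15)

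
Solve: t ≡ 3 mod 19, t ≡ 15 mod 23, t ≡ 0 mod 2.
M = 19 × 23 × 2 = 874. M₁ = 46, y₁ ≡ 12 mod 19. M₂ = 38, y₂ ≡ 20 mod 23. M₃ = 437, y₃ ≡ 1 mod 2. t = 3×46×12 + 15×38×20 + 0×437×1 ≡ 820 mod 874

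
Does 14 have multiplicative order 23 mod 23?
Powers of 14 mod 23: 14^1≡14, 14^2≡12, 14^3≡7, 14^4≡6, 14^5≡15, 14^6≡3, 14^7≡19, 14^8≡13, 14^9≡21, 14^10≡18, 14^11≡22, 14^12≡9, 14^13≡11, 14^14≡16, 14^15≡17, 14^16≡8, 14^17≡20, 14^18≡4, 14^19≡10, 14^20≡2, 14^21≡5, 14^22≡1. Already 14^22≡1, so the order is 22 < 23. No, the actual order is 22.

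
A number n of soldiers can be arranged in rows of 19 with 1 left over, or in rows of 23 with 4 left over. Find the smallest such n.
M = 19 × 23 = 437. M₁ = 23, y₁ ≡ 5 (mod 19). M₂ = 19, y₂ ≡ 17 (mod 23). n = 1×23×5 + 4×19×17 ≡ 96 (mod 437)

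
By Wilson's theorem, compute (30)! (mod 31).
By Wilson's theorem, (30)! ≡ -1 ≡ 30 (mod 31)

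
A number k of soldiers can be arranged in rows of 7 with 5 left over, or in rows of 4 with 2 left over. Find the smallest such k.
M = 7 × 4 = 28. M₁ = 4, y₁ ≡ 2 mod 7. M₂ = 7, y₂ ≡ 3 mod 4. k = 5×4×2 + 2×7×3 ≡ 26 mod 28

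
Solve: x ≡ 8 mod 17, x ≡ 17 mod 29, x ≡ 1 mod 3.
M = 17 × 29 × 3 = 1479. M₁ = 87, y₁ ≡ 9 mod 17. M₂ = 51, y₂ ≡ 4 mod 29. M₃ = 493, y₃ ≡ 1 mod 3. x = 8×87×9 + 17×51×4 + 1×493×1 ≡ 1351 mod 1479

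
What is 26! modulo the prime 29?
(28)! = (26)! × (27) × (28) ≡ -1 mod 29. So (26)! ≡ -1 × [(28)(27)]^(-1) ≡ 14 mod 29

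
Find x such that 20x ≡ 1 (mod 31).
Since 31 is prime, by Fermat 20^(-1) ≡ 20^{29} ≡ 14 (mod 31). Verify: 20 × 14 = 280 ≡ 1 (mod 31)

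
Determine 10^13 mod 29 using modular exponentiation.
By repeated squaring (mod 29): 10^{1}≡10, 10^{2}≡13, 10^{4}≡24, 10^{8}≡25. Then 10^{13} = 10^{8+4+1} ≡ 25 × 24 × 10 ≡ 26 (mod 29)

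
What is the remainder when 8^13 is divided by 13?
Using Fermat: 8^{12} ≡ 1 (mod 13). 13 ≡ 1 (mod 12). So 8^{13} ≡ 8^{1} ≡ 8 (mod 13)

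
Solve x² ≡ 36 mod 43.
The square roots of 36 mod 43 are 6 and 37. Verify: 6² = 36 ≡ 36 mod 43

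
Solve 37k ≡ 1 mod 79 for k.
Since 79 is prime, by Fermat 37^(-1) ≡ 37^{77} ≡ 47 mod 79. Verify: 37 × 47 = 1739 ≡ 1 mod 79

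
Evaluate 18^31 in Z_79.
By repeated squaring (mod 79): 18^{1}≡18, 18^{2}≡8, 18^{4}≡64, 18^{8}≡67, 18^{16}≡65. Then 18^{31} = 18^{16+8+4+2+1} ≡ 65 × 67 × 64 × 8 × 18 ≡ 46 (mod 79)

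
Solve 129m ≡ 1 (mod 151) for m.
Since 151 is prime, by Fermat 129^(-1) ≡ 129^{149} ≡ 48 (mod 151). Verify: 129 × 48 = 6192 ≡ 1 (mod 151)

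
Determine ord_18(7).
Powers of 7 mod 18: 7^1≡7, 7^2≡13, 7^3≡1. So the order of 7 is 3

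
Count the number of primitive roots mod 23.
A prime p has φ(p-1) primitive roots; here φ(22) = 10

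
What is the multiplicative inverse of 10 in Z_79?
Since 79 is prime, by Fermat 10^(-1) ≡ 10^{77} ≡ 8 mod 79. Verify: 10 × 8 = 80 ≡ 1 mod 79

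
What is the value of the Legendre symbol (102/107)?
(102/107) = 102^{53} mod 107 = 1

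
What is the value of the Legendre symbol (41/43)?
(41/43) = 41^{21} mod 43 = 1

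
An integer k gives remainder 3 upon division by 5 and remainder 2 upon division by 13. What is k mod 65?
M = 5 × 13 = 65. M₁ = 13, y₁ ≡ 2 mod 5. M₂ = 5, y₂ ≡ 8 mod 13. k = 3×13×2 + 2×5×8 ≡ 28 mod 65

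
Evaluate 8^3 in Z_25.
8^{3} = 512 ≡ 12 (mod 25)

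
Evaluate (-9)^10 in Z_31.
By repeated squaring mod 31: (-9)^{1}≡22, (-9)^{2}≡19, (-9)^{4}≡20, (-9)^{8}≡28. Then (-9)^{10} = (-9)^{8+2} ≡ 28 × 19 ≡ 5 mod 31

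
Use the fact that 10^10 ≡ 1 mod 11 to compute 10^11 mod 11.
By Fermat: 10^{10} ≡ 1 mod 11. So 10^{11} = 10^{10} · 10^{1} ≡ 10^{1} ≡ 10 mod 11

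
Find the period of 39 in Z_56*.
Powers of 39 mod 56: 39^1≡39, 39^2≡9, 39^3≡15, 39^4≡25, 39^5≡23, 39^6≡1. Order = 6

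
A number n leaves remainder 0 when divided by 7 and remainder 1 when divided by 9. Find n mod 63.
M = 7 × 9 = 63. M₁ = 9, y₁ ≡ 4 mod 7. M₂ = 7, y₂ ≡ 4 mod 9. n = 0×9×4 + 1×7×4 ≡ 28 mod 63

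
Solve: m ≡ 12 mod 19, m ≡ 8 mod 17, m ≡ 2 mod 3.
M = 19 × 17 × 3 = 969. M₁ = 51, y₁ ≡ 3 mod 19. M₂ = 57, y₂ ≡ 3 mod 17. M₃ = 323, y₃ ≡ 2 mod 3. m = 12×51×3 + 8×57×3 + 2×323×2 ≡ 620 mod 969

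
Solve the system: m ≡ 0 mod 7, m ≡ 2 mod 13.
M = 7 × 13 = 91. M₁ = 13, y₁ ≡ 6 mod 7. M₂ = 7, y₂ ≡ 2 mod 13. m = 0×13×6 + 2×7×2 ≡ 28 mod 91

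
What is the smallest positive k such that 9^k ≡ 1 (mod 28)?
Powers of 9 mod 28: 9^1≡9, 9^2≡25, 9^3≡1. So the order of 9 is 3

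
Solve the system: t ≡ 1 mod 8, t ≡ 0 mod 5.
M = 8 × 5 = 40. M₁ = 5, y₁ ≡ 5 mod 8. M₂ = 8, y₂ ≡ 2 mod 5. t = 1×5×5 + 0×8×2 ≡ 25 mod 40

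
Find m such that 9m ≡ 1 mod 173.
Since 173 is prime, by Fermat 9^(-1) ≡ 9^{171} ≡ 77 mod 173. Verify: 9 × 77 = 693 ≡ 1 mod 173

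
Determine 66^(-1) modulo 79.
Since 79 is prime, by Fermat 66^(-1) ≡ 66^{77} ≡ 6 mod 79. Verify: 66 × 6 = 396 ≡ 1 mod 79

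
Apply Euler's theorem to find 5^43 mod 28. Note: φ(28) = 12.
By Euler: 5^{12} ≡ 1 mod 28 since gcd(5, 28) = 1. 43 = 3×12 + 7. So 5^{43} ≡ 5^{7} ≡ 5 mod 28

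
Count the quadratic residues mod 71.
The squaring map on Z_71* is 2-to-1, so there are (70)/2 = 35 QRs.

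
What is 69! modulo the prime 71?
(70)! = (69)! × (70) ≡ -1 (mod 71). So (69)! ≡ -1 × (70)^(-1) ≡ (-1)×(-1) = 1 (mod 71)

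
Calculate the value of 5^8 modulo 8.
By repeated squaring mod 8: 5^{1}≡5, 5^{2}≡1, 5^{4}≡1, 5^{8}≡1. So 5^{8} ≡ 1 mod 8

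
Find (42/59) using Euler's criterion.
(42/59) = 42^{29} mod 59 = -1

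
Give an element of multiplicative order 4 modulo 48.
5 has order 4 mod 48 since 5^{4} ≡ 1 mod 48 and no smaller power works.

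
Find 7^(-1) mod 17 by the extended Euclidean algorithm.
Extended GCD: 7(5) + 17(-2) = 1. So 7^(-1) ≡ 5 mod 17. Verify: 7 × 5 = 35 ≡ 1 mod 17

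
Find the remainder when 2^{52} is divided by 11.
By Fermat: 2^{10} ≡ 1 (mod 11). 52 = 5×10 + 2. So 2^{52} ≡ 2^{2} ≡ 4 (mod 11)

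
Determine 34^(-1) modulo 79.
Since 79 is prime, by Fermat 34^(-1) ≡ 34^{77} ≡ 7 (mod 79). Verify: 34 × 7 = 238 ≡ 1 (mod 79)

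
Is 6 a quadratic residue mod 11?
By Euler's criterion: 6^{5} ≡ 10 mod 11. Since this equals -1 (≡ 10), 6 is not a QR.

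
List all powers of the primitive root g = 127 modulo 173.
127^1, 127^2, ..., 127^{172} mod 173: [127, 40, 63, 43, 98, 163, 114, 119, 62, 89, 58, 100, 71, 21, 72, 148, 112, 38, 155, 136, 145, 77, 91, 139, 7, 24, 107, 95, 128, 167, 103, 106, 141, 88, 104, 60, 8, 151, 147, 158, 171, 92, 93, 47, 87, 150, 20, 118, 108, 49, 168, 57, 146, 31, 131, 29, 50, 122, 97, 36, 74, 56, 19, 164, 68, 159, 125, 132, 156, 90, 12, 140, 134, 64, 170, 138, 53, 157, 44, 52, 30, 4, 162, 160, 79, 172, 46, 133, 110, 130, 75, 10, 59, 54, 111, 84, 115, 73, 102, 152, 101, 25, 61, 135, 18, 37, 28, 96, 82, 34, 166, 149, 66, 78, 45, 6, 70, 67, 32, 85, 69, 113, 165, 22, 26, 15, 2, 81, 80, 126, 86, 23, 153, 55, 65, 124, 5, 116, 27, 142, 42, 144, 123, 51, 76, 137, 99, 117, 154, 9, 105, 14, 48, 41, 17, 83, 161, 33, 39, 109, 3, 35, 120, 16, 129, 121, 143, 169, 11, 13, 94, 1]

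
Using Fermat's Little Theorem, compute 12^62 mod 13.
By Fermat: 12^{12} ≡ 1 mod 13. 62 = 5×12 + 2. So 12^{62} ≡ 12^{2} ≡ 1 mod 13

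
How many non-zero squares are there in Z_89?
Exactly half the non-zero residues mod a prime are QRs: (89-1)/2 = 44.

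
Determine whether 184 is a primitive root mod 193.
184^{8} ≡ 1 (mod 193) and 8 < 192, so ord_193(184) = 8 ≠ 192 and 184 is not a primitive root.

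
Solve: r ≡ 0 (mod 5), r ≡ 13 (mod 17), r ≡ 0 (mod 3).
M = 5 × 17 × 3 = 255. M₁ = 51, y₁ ≡ 1 (mod 5). M₂ = 15, y₂ ≡ 8 (mod 17). M₃ = 85, y₃ ≡ 1 (mod 3). r = 0×51×1 + 13×15×8 + 0×85×1 ≡ 30 (mod 255)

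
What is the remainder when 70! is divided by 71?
By Wilson's theorem, (70)! ≡ -1 ≡ 70 mod 71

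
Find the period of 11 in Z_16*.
Powers of 11 mod 16: 11^1≡11, 11^2≡9, 11^3≡3, 11^4≡1. So the order of 11 is 4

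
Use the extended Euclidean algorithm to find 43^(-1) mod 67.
Extended GCD: 43(-14) + 67(9) = 1. So 43^(-1) ≡ -14 ≡ 53 (mod 67). Verify: 43 × 53 = 2279 ≡ 1 (mod 67)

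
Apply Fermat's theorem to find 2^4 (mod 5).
By Fermat's Little Theorem, 2^{4} ≡ 1 (mod 5) since 5 is prime and gcd(2, 5) = 1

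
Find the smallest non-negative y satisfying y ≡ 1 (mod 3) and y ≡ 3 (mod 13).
M = 3 × 13 = 39. M₁ = 13, y₁ ≡ 1 (mod 3). M₂ = 3, y₂ ≡ 9 (mod 13). y = 1×13×1 + 3×3×9 ≡ 16 (mod 39)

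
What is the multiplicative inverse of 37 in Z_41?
Since 41 is prime, by Fermat 37^(-1) ≡ 37^{39} ≡ 10 mod 41. Verify: 37 × 10 = 370 ≡ 1 mod 41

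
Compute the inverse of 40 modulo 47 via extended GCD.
Extended GCD: 40(20) + 47(-17) = 1. So 40^(-1) ≡ 20 (mod 47). Verify: 40 × 20 = 800 ≡ 1 (mod 47)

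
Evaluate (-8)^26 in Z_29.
By repeated squaring (mod 29): (-8)^{1}≡21, (-8)^{2}≡6, (-8)^{4}≡7, (-8)^{8}≡20, (-8)^{16}≡23. Then (-8)^{26} = (-8)^{16+8+2} ≡ 23 × 20 × 6 ≡ 5 (mod 29)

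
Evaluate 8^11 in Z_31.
By repeated squaring (mod 31): 8^{1}≡8, 8^{2}≡2, 8^{4}≡4, 8^{8}≡16. Then 8^{11} = 8^{8+2+1} ≡ 16 × 2 × 8 ≡ 8 (mod 31)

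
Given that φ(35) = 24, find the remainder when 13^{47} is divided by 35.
By Euler: 13^{24} ≡ 1 (mod 35) since gcd(13, 35) = 1. 47 = 1×24 + 23. So 13^{47} ≡ 13^{23} ≡ 27 (mod 35)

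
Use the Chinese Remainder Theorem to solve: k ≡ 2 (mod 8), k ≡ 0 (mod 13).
M = 8 × 13 = 104. M₁ = 13, y₁ ≡ 5 (mod 8). M₂ = 8, y₂ ≡ 5 (mod 13). k = 2×13×5 + 0×8×5 ≡ 26 (mod 104)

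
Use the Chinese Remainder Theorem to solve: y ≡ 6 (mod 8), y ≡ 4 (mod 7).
M = 8 × 7 = 56. M₁ = 7, y₁ ≡ 7 (mod 8). M₂ = 8, y₂ ≡ 1 (mod 7). y = 6×7×7 + 4×8×1 ≡ 46 (mod 56)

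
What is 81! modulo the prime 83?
(82)! = (81)! × (82) ≡ -1 (mod 83). So (81)! ≡ -1 × (82)^(-1) ≡ (-1)×(-1) = 1 (mod 83)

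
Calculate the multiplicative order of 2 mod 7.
Powers of 2 mod 7: 2^1≡2, 2^2≡4, 2^3≡1. Order = 3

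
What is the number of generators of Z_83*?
Number of primitive roots mod 83 = φ(p-1) = φ(82) = 40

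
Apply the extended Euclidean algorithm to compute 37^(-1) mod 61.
Extended GCD: 37(-28) + 61(17) = 1. So 37^(-1) ≡ -28 ≡ 33 (mod 61). Verify: 37 × 33 = 1221 ≡ 1 (mod 61)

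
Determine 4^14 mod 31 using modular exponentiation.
By repeated squaring (mod 31): 4^{1}≡4, 4^{2}≡16, 4^{4}≡8, 4^{8}≡2. Then 4^{14} = 4^{8+4+2} ≡ 2 × 8 × 16 ≡ 8 (mod 31)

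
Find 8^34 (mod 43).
By repeated squaring (mod 43): 8^{1}≡8, 8^{2}≡21, 8^{4}≡11, 8^{8}≡35, 8^{16}≡21, 8^{32}≡11. Then 8^{34} = 8^{32+2} ≡ 11 × 21 ≡ 16 (mod 43)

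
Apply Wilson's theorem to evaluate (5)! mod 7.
(6)! = (5)! × (6) ≡ -1 mod 7. So (5)! ≡ -1 × (6)^(-1) ≡ (-1)×(-1) = 1 mod 7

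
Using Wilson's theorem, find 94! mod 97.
(96)! = (94)! × (95) × (96) ≡ -1 (mod 97). So (94)! ≡ -1 × [(96)(95)]^(-1) ≡ 48 (mod 97)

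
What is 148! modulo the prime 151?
(150)! = (148)! × (149) × (150) ≡ -1 mod 151. So (148)! ≡ -1 × [(150)(149)]^(-1) ≡ 75 mod 151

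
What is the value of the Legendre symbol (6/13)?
(6/13) = 6^{6} mod 13 = -1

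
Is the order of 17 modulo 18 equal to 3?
Powers of 17 mod 18: 17^1≡17, 17^2≡1. Already 17^2≡1, so the order is 2 < 3. No, the actual order is 2.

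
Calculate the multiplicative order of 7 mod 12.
Powers of 7 mod 12: 7^1≡7, 7^2≡1. ord_12(7) = 2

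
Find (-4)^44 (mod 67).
By repeated squaring (mod 67): (-4)^{1}≡63, (-4)^{2}≡16, (-4)^{4}≡55, (-4)^{8}≡10, (-4)^{16}≡33, (-4)^{32}≡17. Then (-4)^{44} = (-4)^{32+8+4} ≡ 17 × 10 × 55 ≡ 37 (mod 67)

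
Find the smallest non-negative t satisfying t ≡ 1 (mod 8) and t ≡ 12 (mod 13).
M = 8 × 13 = 104. M₁ = 13, y₁ ≡ 5 (mod 8). M₂ = 8, y₂ ≡ 5 (mod 13). t = 1×13×5 + 12×8×5 ≡ 25 (mod 104)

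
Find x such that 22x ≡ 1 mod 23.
Since 23 is prime, by Fermat 22^(-1) ≡ 22^{21} ≡ 22 mod 23. Verify: 22 × 22 = 484 ≡ 1 mod 23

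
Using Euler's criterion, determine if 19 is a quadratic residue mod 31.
By Euler's criterion: 19^{15} ≡ 1 (mod 31). Since this equals 1, 19 is a QR.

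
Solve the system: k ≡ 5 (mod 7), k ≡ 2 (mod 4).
M = 7 × 4 = 28. M₁ = 4, y₁ ≡ 2 (mod 7). M₂ = 7, y₂ ≡ 3 (mod 4). k = 5×4×2 + 2×7×3 ≡ 26 (mod 28)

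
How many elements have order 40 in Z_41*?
A prime p has φ(p-1) primitive roots; here φ(40) = 16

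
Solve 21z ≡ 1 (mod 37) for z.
Since 37 is prime, by Fermat 21^(-1) ≡ 21^{35} ≡ 30 (mod 37). Verify: 21 × 30 = 630 ≡ 1 (mod 37)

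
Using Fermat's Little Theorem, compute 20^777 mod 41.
By Fermat: 20^{40} ≡ 1 (mod 41). 777 ≡ 17 (mod 40). So 20^{777} ≡ 20^{17} ≡ 33 (mod 41)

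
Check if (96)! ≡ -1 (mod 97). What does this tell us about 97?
(96)! mod 97 = 96. Since this equals -1 (mod 97), Wilson confirms 97 is prime.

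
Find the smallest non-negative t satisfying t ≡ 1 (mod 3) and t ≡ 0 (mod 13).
M = 3 × 13 = 39. M₁ = 13, y₁ ≡ 1 (mod 3). M₂ = 3, y₂ ≡ 9 (mod 13). t = 1×13×1 + 0×3×9 ≡ 13 (mod 39)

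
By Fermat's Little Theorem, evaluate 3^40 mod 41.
By Fermat's Little Theorem, 3^{40} ≡ 1 (mod 41) since 41 is prime and gcd(3, 41) = 1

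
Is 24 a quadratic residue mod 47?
By Euler's criterion: 24^{23} ≡ 1 mod 47. Since this equals 1, 24 is a QR.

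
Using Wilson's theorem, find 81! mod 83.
(82)! = (81)! × (82) ≡ -1 (mod 83). So (81)! ≡ -1 × (82)^(-1) ≡ (-1)×(-1) = 1 (mod 83)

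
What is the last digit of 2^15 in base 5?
Using Fermat: 2^{4} ≡ 1 (mod 5). 15 ≡ 3 (mod 4). So 2^{15} ≡ 2^{3} ≡ 3 (mod 5)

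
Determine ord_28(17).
Powers of 17 mod 28: 17^1≡17, 17^2≡9, 17^3≡13, 17^4≡25, 17^5≡5, 17^6≡1. So the order of 17 is 6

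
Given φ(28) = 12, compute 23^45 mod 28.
By Euler: 23^{12} ≡ 1 (mod 28) since gcd(23, 28) = 1. 45 = 3×12 + 9. So 23^{45} ≡ 23^{9} ≡ 15 (mod 28)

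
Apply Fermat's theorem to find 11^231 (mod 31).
By Fermat: 11^{30} ≡ 1 (mod 31). 231 ≡ 21 (mod 30). So 11^{231} ≡ 11^{21} ≡ 27 (mod 31)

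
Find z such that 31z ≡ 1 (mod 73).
Since 73 is prime, by Fermat 31^(-1) ≡ 31^{71} ≡ 33 (mod 73). Verify: 31 × 33 = 1023 ≡ 1 (mod 73)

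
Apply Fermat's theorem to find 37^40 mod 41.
By Fermat's Little Theorem, 37^{40} ≡ 1 mod 41 since 41 is prime and gcd(37, 41) = 1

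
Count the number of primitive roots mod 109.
There are φ(109-1) = φ(108) = 36 primitive roots modulo 109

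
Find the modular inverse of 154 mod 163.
Since 163 is prime, by Fermat 154^(-1) ≡ 154^{161} ≡ 18 mod 163. Verify: 154 × 18 = 2772 ≡ 1 mod 163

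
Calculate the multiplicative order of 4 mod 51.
Powers of 4 mod 51: 4^1≡4, 4^2≡16, 4^3≡13, 4^4≡1. So the order of 4 is 4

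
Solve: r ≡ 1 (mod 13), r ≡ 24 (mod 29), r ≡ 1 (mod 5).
M = 13 × 29 × 5 = 1885. M₁ = 145, y₁ ≡ 7 (mod 13). M₂ = 65, y₂ ≡ 25 (mod 29). M₃ = 377, y₃ ≡ 3 (mod 5). r = 1×145×7 + 24×65×25 + 1×377×3 ≡ 1561 (mod 1885)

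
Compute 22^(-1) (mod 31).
Since 31 is prime, by Fermat 22^(-1) ≡ 22^{29} ≡ 24 (mod 31). Verify: 22 × 24 = 528 ≡ 1 (mod 31)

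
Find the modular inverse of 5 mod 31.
Since 31 is prime, by Fermat 5^(-1) ≡ 5^{29} ≡ 25 (mod 31). Verify: 5 × 25 = 125 ≡ 1 (mod 31)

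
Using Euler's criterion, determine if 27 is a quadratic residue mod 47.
By Euler's criterion: 27^{23} ≡ 1 (mod 47). Since this equals 1, 27 is a QR.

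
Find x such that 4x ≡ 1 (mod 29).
Since 29 is prime, by Fermat 4^(-1) ≡ 4^{27} ≡ 22 (mod 29). Verify: 4 × 22 = 88 ≡ 1 (mod 29)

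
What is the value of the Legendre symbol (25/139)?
(25/139) = 25^{69} mod 139 = 1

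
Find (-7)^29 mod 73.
By repeated squaring mod 73: (-7)^{1}≡66, (-7)^{2}≡49, (-7)^{4}≡65, (-7)^{8}≡64, (-7)^{16}≡8. Then (-7)^{29} = (-7)^{16+8+4+1} ≡ 8 × 64 × 65 × 66 ≡ 56 mod 73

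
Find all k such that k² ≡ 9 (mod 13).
The square roots of 9 mod 13 are 3 and 10. Verify: 3² = 9 ≡ 9 (mod 13)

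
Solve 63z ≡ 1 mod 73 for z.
Since 73 is prime, by Fermat 63^(-1) ≡ 63^{71} ≡ 51 mod 73. Verify: 63 × 51 = 3213 ≡ 1 mod 73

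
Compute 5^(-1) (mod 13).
Since 13 is prime, by Fermat 5^(-1) ≡ 5^{11} ≡ 8 (mod 13). Verify: 5 × 8 = 40 ≡ 1 (mod 13)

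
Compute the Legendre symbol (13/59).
(13/59) = 13^{29} mod 59 = -1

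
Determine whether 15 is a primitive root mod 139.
ord_139(15) divides 138. For each prime q|138: 15^{69}≡138, 15^{46}≡96, 15^{6}≡131, none ≡ 1. So 15 has order 138 and is a primitive root mod 139.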